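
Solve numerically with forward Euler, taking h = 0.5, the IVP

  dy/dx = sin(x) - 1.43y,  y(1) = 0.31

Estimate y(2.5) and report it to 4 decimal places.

0.6381

Euler: y_{n+1} = y_n + h·f(x_n, y_n).
x=1.000000, y=0.310000: f=0.398171 → y ← 0.310000 + 0.5·0.398171 = 0.509085
x=1.500000, y=0.509085: f=0.269503 → y ← 0.509085 + 0.5·0.269503 = 0.643837
x=2.000000, y=0.643837: f=-0.011389 → y ← 0.643837 + 0.5·(-0.011389) = 0.638142
y(2.5) ≈ 0.6381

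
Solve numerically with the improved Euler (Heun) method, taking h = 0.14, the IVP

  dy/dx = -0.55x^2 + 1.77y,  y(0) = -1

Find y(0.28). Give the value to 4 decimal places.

-1.6395

Heun: k1 = f(x_n, y_n); k2 = f(x_n + h, y_n + h·k1); y_{n+1} = y_n + (h/2)·(k1 + k2).
x=0.000000, y=-1.000000:
  k1 = f(0.000000, -1.000000) = -1.770000
  k2 = f(0.140000, -1.247800) = -2.219386
  y ← -1.000000 + (0.14/2)·(-1.770000 + (-2.219386)) = -1.279257
x=0.140000, y=-1.279257:
  k1 = f(0.140000, -1.279257) = -2.275065
  k2 = f(0.280000, -1.597766) = -2.871166
  y ← -1.279257 + (0.14/2)·(-2.275065 + (-2.871166)) = -1.639493
y(0.28) ≈ -1.6395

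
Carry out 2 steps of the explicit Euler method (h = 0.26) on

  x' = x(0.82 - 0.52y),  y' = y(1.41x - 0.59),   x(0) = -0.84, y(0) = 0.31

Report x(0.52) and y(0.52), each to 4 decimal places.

Euler on (x,y): x_{n+1} = x_n + h·x', y_{n+1} = y_n + h·y'.
0.000000: (-0.840000, 0.310000); f=(-0.553392, -0.550064) → (-0.983882, 0.166983)
0.260000: (-0.983882, 0.166983); f=(-0.721351, -0.330172) → (-1.171433, 0.081139)
(x(0.52), y(0.52)) ≈ (-1.1714, 0.0811)

-1.1714, 0.0811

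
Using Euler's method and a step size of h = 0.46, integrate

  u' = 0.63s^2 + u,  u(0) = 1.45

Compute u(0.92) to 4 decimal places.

3.1521

Euler: u_{n+1} = u_n + h·f(s_n, u_n).
s=0.000000, u=1.450000: f=1.450000 → u ← 1.450000 + 0.46·1.450000 = 2.117000
s=0.460000, u=2.117000: f=2.250308 → u ← 2.117000 + 0.46·2.250308 = 3.152142
u(0.92) ≈ 3.1521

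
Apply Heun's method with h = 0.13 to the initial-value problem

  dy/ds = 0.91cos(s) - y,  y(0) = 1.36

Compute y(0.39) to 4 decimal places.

1.2064

Heun: k1 = f(s_n, y_n); k2 = f(s_n + h, y_n + h·k1); y_{n+1} = y_n + (h/2)·(k1 + k2).
s=0.000000, y=1.360000:
  k1 = f(0.000000, 1.360000) = -0.450000
  k2 = f(0.130000, 1.301500) = -0.399179
  y ← 1.360000 + (0.13/2)·(-0.450000 + (-0.399179)) = 1.304803
s=0.130000, y=1.304803:
  k1 = f(0.130000, 1.304803) = -0.402482
  k2 = f(0.260000, 1.252481) = -0.373066
  y ← 1.304803 + (0.13/2)·(-0.402482 + (-0.373066)) = 1.254393
s=0.260000, y=1.254393:
  k1 = f(0.260000, 1.254393) = -0.374978
  k2 = f(0.390000, 1.205646) = -0.363978
  y ← 1.254393 + (0.13/2)·(-0.374978 + (-0.363978)) = 1.206361
y(0.39) ≈ 1.2064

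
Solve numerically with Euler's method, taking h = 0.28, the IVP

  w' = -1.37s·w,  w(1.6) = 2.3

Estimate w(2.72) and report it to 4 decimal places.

0.0027

Euler: w_{n+1} = w_n + h·f(s_n, w_n).
s=1.600000, w=2.300000: f=-5.041600 → w ← 2.300000 + 0.28·(-5.041600) = 0.888352
s=1.880000, w=0.888352: f=-2.288039 → w ← 0.888352 + 0.28·(-2.288039) = 0.247701
s=2.160000, w=0.247701: f=-0.732997 → w ← 0.247701 + 0.28·(-0.732997) = 0.042462
s=2.440000, w=0.042462: f=-0.141942 → w ← 0.042462 + 0.28·(-0.141942) = 0.002718
w(2.72) ≈ 0.0027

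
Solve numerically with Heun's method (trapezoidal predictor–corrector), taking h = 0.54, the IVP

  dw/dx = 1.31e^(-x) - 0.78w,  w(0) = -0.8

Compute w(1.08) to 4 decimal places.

Heun: k1 = f(x_n, w_n); k2 = f(x_n + h, w_n + h·k1); w_{n+1} = w_n + (h/2)·(k1 + k2).
x=0.000000, w=-0.800000:
  k1 = f(0.000000, -0.800000) = 1.934000
  k2 = f(0.540000, 0.244360) = 0.572799
  w ← -0.800000 + (0.54/2)·(1.934000 + 0.572799) = -0.123164
x=0.540000, w=-0.123164:
  k1 = f(0.540000, -0.123164) = 0.859468
  k2 = f(1.080000, 0.340949) = 0.178930
  w ← -0.123164 + (0.54/2)·(0.859468 + 0.178930) = 0.157203
w(1.08) ≈ 0.1572

0.1572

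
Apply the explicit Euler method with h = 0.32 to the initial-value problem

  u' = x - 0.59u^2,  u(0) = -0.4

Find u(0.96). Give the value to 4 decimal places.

-0.1828

Euler: u_{n+1} = u_n + h·f(x_n, u_n).
x=0.000000, u=-0.400000: f=-0.094400 → u ← -0.400000 + 0.32·(-0.094400) = -0.430208
x=0.320000, u=-0.430208: f=0.210803 → u ← -0.430208 + 0.32·0.210803 = -0.362751
x=0.640000, u=-0.362751: f=0.562363 → u ← -0.362751 + 0.32·0.562363 = -0.182795
u(0.96) ≈ -0.1828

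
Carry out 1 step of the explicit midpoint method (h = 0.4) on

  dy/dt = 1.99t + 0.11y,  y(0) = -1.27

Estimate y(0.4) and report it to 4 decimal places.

Midpoint: k1 = f(t_n, y_n); k2 = f(t_n + h/2, y_n + (h/2)·k1); y_{n+1} = y_n + h·k2.
t=0.000000, y=-1.270000:
  k1 = f(0.000000, -1.270000) = -0.139700
  k2 = f(0.200000, -1.297940) = 0.255227
  y ← -1.270000 + 0.4·0.255227 = -1.167909
y(0.4) ≈ -1.1679

-1.1679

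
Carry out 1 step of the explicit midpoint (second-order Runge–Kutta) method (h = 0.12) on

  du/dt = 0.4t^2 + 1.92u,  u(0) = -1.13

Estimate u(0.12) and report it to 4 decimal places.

Midpoint: k1 = f(t_n, u_n); k2 = f(t_n + h/2, u_n + (h/2)·k1); u_{n+1} = u_n + h·k2.
t=0.000000, u=-1.130000:
  k1 = f(0.000000, -1.130000) = -2.169600
  k2 = f(0.060000, -1.260176) = -2.418098
  u ← -1.130000 + 0.12·(-2.418098) = -1.420172
u(0.12) ≈ -1.4202

-1.4202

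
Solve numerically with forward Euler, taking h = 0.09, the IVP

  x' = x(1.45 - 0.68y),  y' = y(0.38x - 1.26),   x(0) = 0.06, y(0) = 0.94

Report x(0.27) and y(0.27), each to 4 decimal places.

0.0754, 0.6600

Euler on (x,y): x_{n+1} = x_n + h·x', y_{n+1} = y_n + h·y'.
0.000000: (0.060000, 0.940000); f=(0.048648, -1.162968) → (0.064378, 0.835333)
0.090000: (0.064378, 0.835333); f=(0.056780, -1.032084) → (0.069489, 0.742445)
0.180000: (0.069489, 0.742445); f=(0.065676, -0.915876) → (0.075399, 0.660016)
(x(0.27), y(0.27)) ≈ (0.0754, 0.6600)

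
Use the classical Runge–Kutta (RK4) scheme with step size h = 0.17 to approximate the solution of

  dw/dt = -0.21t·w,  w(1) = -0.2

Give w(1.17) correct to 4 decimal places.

RK4: k1 = f(t_n, w_n); k2 = f(t_n + h/2, w_n + (h/2)·k1); k3 = f(t_n + h/2, w_n + (h/2)·k2); k4 = f(t_n + h, w_n + h·k3); w_{n+1} = w_n + (h/6)·(k1 + 2k2 + 2k3 + k4).
t=1.000000, w=-0.200000:
  k1 = f(1.000000, -0.200000) = 0.042000
  k2 = f(1.085000, -0.196430) = 0.044757
  k3 = f(1.085000, -0.196196) = 0.044703
  k4 = f(1.170000, -0.192400) = 0.047273
  w ← -0.200000 + (0.17/6)·(k1 + 2k2 + 2k3 + k4) = -0.192401
w(1.17) ≈ -0.1924

-0.1924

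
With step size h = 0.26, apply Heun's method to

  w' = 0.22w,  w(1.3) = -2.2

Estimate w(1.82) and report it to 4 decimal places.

-2.4665

Heun: k1 = f(x_n, w_n); k2 = f(x_n + h, w_n + h·k1); w_{n+1} = w_n + (h/2)·(k1 + k2).
x=1.300000, w=-2.200000:
  k1 = f(1.300000, -2.200000) = -0.484000
  k2 = f(1.560000, -2.325840) = -0.511685
  w ← -2.200000 + (0.26/2)·(-0.484000 + (-0.511685)) = -2.329439
x=1.560000, w=-2.329439:
  k1 = f(1.560000, -2.329439) = -0.512477
  k2 = f(1.820000, -2.462683) = -0.541790
  w ← -2.329439 + (0.26/2)·(-0.512477 + (-0.541790)) = -2.466494
w(1.82) ≈ -2.4665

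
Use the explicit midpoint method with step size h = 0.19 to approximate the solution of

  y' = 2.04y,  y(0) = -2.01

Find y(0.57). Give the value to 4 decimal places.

-6.2904

Midpoint: k1 = f(x_n, y_n); k2 = f(x_n + h/2, y_n + (h/2)·k1); y_{n+1} = y_n + h·k2.
x=0.000000, y=-2.010000:
  k1 = f(0.000000, -2.010000) = -4.100400
  k2 = f(0.095000, -2.399538) = -4.895058
  y ← -2.010000 + 0.19·(-4.895058) = -2.940061
x=0.190000, y=-2.940061:
  k1 = f(0.190000, -2.940061) = -5.997724
  k2 = f(0.285000, -3.509845) = -7.160083
  y ← -2.940061 + 0.19·(-7.160083) = -4.300477
x=0.380000, y=-4.300477:
  k1 = f(0.380000, -4.300477) = -8.772973
  k2 = f(0.475000, -5.133909) = -10.473175
  y ← -4.300477 + 0.19·(-10.473175) = -6.290380
y(0.57) ≈ -6.2904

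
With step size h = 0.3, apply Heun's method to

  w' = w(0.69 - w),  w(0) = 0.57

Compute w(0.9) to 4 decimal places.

Heun: k1 = f(t_n, w_n); k2 = f(t_n + h, w_n + h·k1); w_{n+1} = w_n + (h/2)·(k1 + k2).
t=0.000000, w=0.570000:
  k1 = f(0.000000, 0.570000) = 0.068400
  k2 = f(0.300000, 0.590520) = 0.058745
  w ← 0.570000 + (0.3/2)·(0.068400 + 0.058745) = 0.589072
t=0.300000, w=0.589072:
  k1 = f(0.300000, 0.589072) = 0.059454
  k2 = f(0.600000, 0.606908) = 0.050429
  w ← 0.589072 + (0.3/2)·(0.059454 + 0.050429) = 0.605554
t=0.600000, w=0.605554:
  k1 = f(0.600000, 0.605554) = 0.051136
  k2 = f(0.900000, 0.620895) = 0.042907
  w ← 0.605554 + (0.3/2)·(0.051136 + 0.042907) = 0.619661
w(0.9) ≈ 0.6197

0.6197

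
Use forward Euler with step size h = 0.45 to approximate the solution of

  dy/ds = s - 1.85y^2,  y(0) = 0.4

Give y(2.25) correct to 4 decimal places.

1.0341

Euler: y_{n+1} = y_n + h·f(s_n, y_n).
s=0.000000, y=0.400000: f=-0.296000 → y ← 0.400000 + 0.45·(-0.296000) = 0.266800
s=0.450000, y=0.266800: f=0.318313 → y ← 0.266800 + 0.45·0.318313 = 0.410041
s=0.900000, y=0.410041: f=0.588953 → y ← 0.410041 + 0.45·0.588953 = 0.675070
s=1.350000, y=0.675070: f=0.506920 → y ← 0.675070 + 0.45·0.506920 = 0.903184
s=1.800000, y=0.903184: f=0.290880 → y ← 0.903184 + 0.45·0.290880 = 1.034080
y(2.25) ≈ 1.0341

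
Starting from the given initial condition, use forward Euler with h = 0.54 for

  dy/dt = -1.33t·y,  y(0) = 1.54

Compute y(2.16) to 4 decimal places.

-0.0346

Euler: y_{n+1} = y_n + h·f(t_n, y_n).
t=0.000000, y=1.540000: f=0.000000 → y ← 1.540000 + 0.54·0.000000 = 1.540000
t=0.540000, y=1.540000: f=-1.106028 → y ← 1.540000 + 0.54·(-1.106028) = 0.942745
t=1.080000, y=0.942745: f=-1.354159 → y ← 0.942745 + 0.54·(-1.354159) = 0.211499
t=1.620000, y=0.211499: f=-0.455696 → y ← 0.211499 + 0.54·(-0.455696) = -0.034577
y(2.16) ≈ -0.0346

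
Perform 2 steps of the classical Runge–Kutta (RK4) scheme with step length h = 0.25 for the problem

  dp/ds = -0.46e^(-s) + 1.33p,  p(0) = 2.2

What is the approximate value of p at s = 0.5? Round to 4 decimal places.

4.0135

RK4: k1 = f(s_n, p_n); k2 = f(s_n + h/2, p_n + (h/2)·k1); k3 = f(s_n + h/2, p_n + (h/2)·k2); k4 = f(s_n + h, p_n + h·k3); p_{n+1} = p_n + (h/6)·(k1 + 2k2 + 2k3 + k4).
s=0.000000, p=2.200000:
  k1 = f(0.000000, 2.200000) = 2.466000
  k2 = f(0.125000, 2.508250) = 2.930024
  k3 = f(0.125000, 2.566253) = 3.007168
  k4 = f(0.250000, 2.951792) = 3.567635
  p ← 2.200000 + (0.25/6)·(k1 + 2k2 + 2k3 + k4) = 2.946167
s=0.250000, p=2.946167:
  k1 = f(0.250000, 2.946167) = 3.560154
  k2 = f(0.375000, 3.391187) = 4.194125
  k3 = f(0.375000, 3.470433) = 4.299523
  k4 = f(0.500000, 4.021048) = 5.068990
  p ← 2.946167 + (0.25/6)·(k1 + 2k2 + 2k3 + k4) = 4.013519
p(0.5) ≈ 4.0135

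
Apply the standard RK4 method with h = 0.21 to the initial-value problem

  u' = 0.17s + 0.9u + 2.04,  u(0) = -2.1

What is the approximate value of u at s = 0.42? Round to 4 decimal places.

-2.0064

RK4: k1 = f(s_n, u_n); k2 = f(s_n + h/2, u_n + (h/2)·k1); k3 = f(s_n + h/2, u_n + (h/2)·k2); k4 = f(s_n + h, u_n + h·k3); u_{n+1} = u_n + (h/6)·(k1 + 2k2 + 2k3 + k4).
s=0.000000, u=-2.100000:
  k1 = f(0.000000, -2.100000) = 0.150000
  k2 = f(0.105000, -2.084250) = 0.182025
  k3 = f(0.105000, -2.080887) = 0.185051
  k4 = f(0.210000, -2.061139) = 0.220675
  u ← -2.100000 + (0.21/6)·(k1 + 2k2 + 2k3 + k4) = -2.061331
s=0.210000, u=-2.061331:
  k1 = f(0.210000, -2.061331) = 0.220502
  k2 = f(0.315000, -2.038178) = 0.259190
  k3 = f(0.315000, -2.034116) = 0.262845
  k4 = f(0.420000, -2.006133) = 0.305880
  u ← -2.061331 + (0.21/6)·(k1 + 2k2 + 2k3 + k4) = -2.006365
u(0.42) ≈ -2.0064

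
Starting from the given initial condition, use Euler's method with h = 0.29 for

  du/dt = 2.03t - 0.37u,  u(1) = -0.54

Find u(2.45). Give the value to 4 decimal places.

Euler: u_{n+1} = u_n + h·f(t_n, u_n).
t=1.000000, u=-0.540000: f=2.229800 → u ← -0.540000 + 0.29·2.229800 = 0.106642
t=1.290000, u=0.106642: f=2.579242 → u ← 0.106642 + 0.29·2.579242 = 0.854622
t=1.580000, u=0.854622: f=2.891190 → u ← 0.854622 + 0.29·2.891190 = 1.693067
t=1.870000, u=1.693067: f=3.169665 → u ← 1.693067 + 0.29·3.169665 = 2.612270
t=2.160000, u=2.612270: f=3.418260 → u ← 2.612270 + 0.29·3.418260 = 3.603566
u(2.45) ≈ 3.6036

3.6036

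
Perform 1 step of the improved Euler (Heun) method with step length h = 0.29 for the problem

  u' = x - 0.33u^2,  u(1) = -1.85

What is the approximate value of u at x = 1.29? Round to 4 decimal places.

Heun: k1 = f(x_n, u_n); k2 = f(x_n + h, u_n + h·k1); u_{n+1} = u_n + (h/2)·(k1 + k2).
x=1.000000, u=-1.850000:
  k1 = f(1.000000, -1.850000) = -0.129425
  k2 = f(1.290000, -1.887533) = 0.114282
  u ← -1.850000 + (0.29/2)·(-0.129425 + 0.114282) = -1.852196
u(1.29) ≈ -1.8522

-1.8522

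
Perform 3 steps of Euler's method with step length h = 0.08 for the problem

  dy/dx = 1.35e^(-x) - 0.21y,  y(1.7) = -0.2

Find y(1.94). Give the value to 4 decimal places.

Euler: y_{n+1} = y_n + h·f(x_n, y_n).
x=1.700000, y=-0.200000: f=0.288623 → y ← -0.200000 + 0.08·0.288623 = -0.176910
x=1.780000, y=-0.176910: f=0.264813 → y ← -0.176910 + 0.08·0.264813 = -0.155725
x=1.860000, y=-0.155725: f=0.242860 → y ← -0.155725 + 0.08·0.242860 = -0.136296
y(1.94) ≈ -0.1363

-0.1363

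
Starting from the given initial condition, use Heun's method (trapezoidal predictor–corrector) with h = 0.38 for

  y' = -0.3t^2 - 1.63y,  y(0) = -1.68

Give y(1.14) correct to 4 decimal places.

-0.4251

Heun: k1 = f(t_n, y_n); k2 = f(t_n + h, y_n + h·k1); y_{n+1} = y_n + (h/2)·(k1 + k2).
t=0.000000, y=-1.680000:
  k1 = f(0.000000, -1.680000) = 2.738400
  k2 = f(0.380000, -0.639408) = 0.998915
  y ← -1.680000 + (0.38/2)·(2.738400 + 0.998915) = -0.969910
t=0.380000, y=-0.969910:
  k1 = f(0.380000, -0.969910) = 1.537634
  k2 = f(0.760000, -0.385609) = 0.455263
  y ← -0.969910 + (0.38/2)·(1.537634 + 0.455263) = -0.591260
t=0.760000, y=-0.591260:
  k1 = f(0.760000, -0.591260) = 0.790473
  k2 = f(1.140000, -0.290880) = 0.084254
  y ← -0.591260 + (0.38/2)·(0.790473 + 0.084254) = -0.425062
y(1.14) ≈ -0.4251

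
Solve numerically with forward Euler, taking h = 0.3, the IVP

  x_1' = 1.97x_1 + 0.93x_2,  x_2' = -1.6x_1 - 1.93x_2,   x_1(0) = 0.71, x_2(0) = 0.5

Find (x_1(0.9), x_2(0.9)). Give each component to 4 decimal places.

2.9694, -1.2313

Euler on (x_1,x_2): x_1_{n+1} = x_1_n + h·x_1', x_2_{n+1} = x_2_n + h·x_2'.
0.000000: (0.710000, 0.500000); f=(1.863700, -2.101000) → (1.269110, -0.130300)
0.300000: (1.269110, -0.130300); f=(2.378968, -1.779097) → (1.982800, -0.664029)
0.600000: (1.982800, -0.664029); f=(3.288570, -1.890904) → (2.969371, -1.231300)
(x_1(0.9), x_2(0.9)) ≈ (2.9694, -1.2313)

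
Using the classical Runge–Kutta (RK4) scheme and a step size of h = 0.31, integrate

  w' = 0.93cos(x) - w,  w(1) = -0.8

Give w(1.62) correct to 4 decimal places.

RK4: k1 = f(x_n, w_n); k2 = f(x_n + h/2, w_n + (h/2)·k1); k3 = f(x_n + h/2, w_n + (h/2)·k2); k4 = f(x_n + h, w_n + h·k3); w_{n+1} = w_n + (h/6)·(k1 + 2k2 + 2k3 + k4).
x=1.000000, w=-0.800000:
  k1 = f(1.000000, -0.800000) = 1.302481
  k2 = f(1.155000, -0.598115) = 0.973760
  k3 = f(1.155000, -0.649067) = 1.024711
  k4 = f(1.310000, -0.482339) = 0.722140
  w ← -0.800000 + (0.31/6)·(k1 + 2k2 + 2k3 + k4) = -0.488886
x=1.310000, w=-0.488886:
  k1 = f(1.310000, -0.488886) = 0.728686
  k2 = f(1.465000, -0.375939) = 0.474147
  k3 = f(1.465000, -0.415393) = 0.513600
  k4 = f(1.620000, -0.329670) = 0.283929
  w ← -0.488886 + (0.31/6)·(k1 + 2k2 + 2k3 + k4) = -0.334500
w(1.62) ≈ -0.3345

-0.3345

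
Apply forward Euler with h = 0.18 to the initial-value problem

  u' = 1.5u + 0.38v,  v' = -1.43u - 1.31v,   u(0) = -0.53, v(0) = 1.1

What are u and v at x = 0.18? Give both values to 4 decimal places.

-0.5979, 0.9770

Euler on (u,v): u_{n+1} = u_n + h·u', v_{n+1} = v_n + h·v'.
0.000000: (-0.530000, 1.100000); f=(-0.377000, -0.683100) → (-0.597860, 0.977042)
(u(0.18), v(0.18)) ≈ (-0.5979, 0.9770)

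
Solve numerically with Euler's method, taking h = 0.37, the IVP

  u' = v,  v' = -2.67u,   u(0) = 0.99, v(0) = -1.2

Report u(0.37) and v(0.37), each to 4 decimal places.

Euler on (u,v): u_{n+1} = u_n + h·u', v_{n+1} = v_n + h·v'.
0.000000: (0.990000, -1.200000); f=(-1.200000, -2.643300) → (0.546000, -2.178021)
(u(0.37), v(0.37)) ≈ (0.5460, -2.1780)

0.5460, -2.1780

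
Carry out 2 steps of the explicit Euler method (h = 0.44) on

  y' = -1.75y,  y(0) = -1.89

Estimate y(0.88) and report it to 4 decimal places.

-0.1000

Euler: y_{n+1} = y_n + h·f(t_n, y_n).
t=0.000000, y=-1.890000: f=3.307500 → y ← -1.890000 + 0.44·3.307500 = -0.434700
t=0.440000, y=-0.434700: f=0.760725 → y ← -0.434700 + 0.44·0.760725 = -0.099981
y(0.88) ≈ -0.1000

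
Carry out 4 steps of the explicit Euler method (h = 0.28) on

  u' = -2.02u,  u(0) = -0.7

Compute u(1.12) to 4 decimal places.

-0.0249

Euler: u_{n+1} = u_n + h·f(t_n, u_n).
t=0.000000, u=-0.700000: f=1.414000 → u ← -0.700000 + 0.28·1.414000 = -0.304080
t=0.280000, u=-0.304080: f=0.614242 → u ← -0.304080 + 0.28·0.614242 = -0.132092
t=0.560000, u=-0.132092: f=0.266827 → u ← -0.132092 + 0.28·0.266827 = -0.057381
t=0.840000, u=-0.057381: f=0.115909 → u ← -0.057381 + 0.28·0.115909 = -0.024926
u(1.12) ≈ -0.0249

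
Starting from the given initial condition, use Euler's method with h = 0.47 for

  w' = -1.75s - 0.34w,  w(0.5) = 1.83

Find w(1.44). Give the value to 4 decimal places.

Euler: w_{n+1} = w_n + h·f(s_n, w_n).
s=0.500000, w=1.830000: f=-1.497200 → w ← 1.830000 + 0.47·(-1.497200) = 1.126316
s=0.970000, w=1.126316: f=-2.080447 → w ← 1.126316 + 0.47·(-2.080447) = 0.148506
w(1.44) ≈ 0.1485

0.1485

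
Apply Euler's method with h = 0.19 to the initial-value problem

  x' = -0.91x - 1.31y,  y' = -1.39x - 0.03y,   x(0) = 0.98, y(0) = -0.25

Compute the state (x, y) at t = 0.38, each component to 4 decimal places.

0.8482, -0.7350

Euler on (x,y): x_{n+1} = x_n + h·x', y_{n+1} = y_n + h·y'.
0.000000: (0.980000, -0.250000); f=(-0.564300, -1.354700) → (0.872783, -0.507393)
0.190000: (0.872783, -0.507393); f=(-0.129548, -1.197947) → (0.848169, -0.735003)
(x(0.38), y(0.38)) ≈ (0.8482, -0.7350)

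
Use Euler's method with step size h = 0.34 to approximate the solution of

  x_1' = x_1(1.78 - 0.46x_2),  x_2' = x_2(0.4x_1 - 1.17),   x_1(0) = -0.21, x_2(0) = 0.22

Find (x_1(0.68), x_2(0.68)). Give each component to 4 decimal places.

Euler on (x_1,x_2): x_1_{n+1} = x_1_n + h·x_1', x_2_{n+1} = x_2_n + h·x_2'.
0.000000: (-0.210000, 0.220000); f=(-0.352548, -0.275880) → (-0.329866, 0.126201)
0.340000: (-0.329866, 0.126201); f=(-0.568013, -0.164307) → (-0.522991, 0.070337)
(x_1(0.68), x_2(0.68)) ≈ (-0.5230, 0.0703)

-0.5230, 0.0703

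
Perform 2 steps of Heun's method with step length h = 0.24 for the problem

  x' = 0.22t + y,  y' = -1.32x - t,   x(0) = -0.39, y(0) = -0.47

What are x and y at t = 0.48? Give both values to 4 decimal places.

-0.5370, -0.2796

Heun on (x,y): k1 = f(t_n, state_n); k2 = f(t_n + h, state_n + h·k1); state_{n+1} = state_n + (h/2)·(k1 + k2).
0.000000: (-0.390000, -0.470000)
  k1 = (-0.470000, 0.514800)
  predictor → (-0.502800, -0.346448)
  k2 = (-0.293648, 0.423696)
  → (-0.481638, -0.357380)
0.240000: (-0.481638, -0.357380)
  k1 = (-0.304580, 0.395762)
  predictor → (-0.554737, -0.262398)
  k2 = (-0.156798, 0.252253)
  → (-0.537003, -0.279619)
(x(0.48), y(0.48)) ≈ (-0.5370, -0.2796)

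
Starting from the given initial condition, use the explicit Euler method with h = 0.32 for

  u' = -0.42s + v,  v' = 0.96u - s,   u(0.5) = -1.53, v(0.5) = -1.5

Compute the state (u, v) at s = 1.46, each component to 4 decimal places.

Euler on (u,v): u_{n+1} = u_n + h·u', v_{n+1} = v_n + h·v'.
0.500000: (-1.530000, -1.500000); f=(-1.710000, -1.968800) → (-2.077200, -2.130016)
0.820000: (-2.077200, -2.130016); f=(-2.474416, -2.814112) → (-2.869013, -3.030532)
1.140000: (-2.869013, -3.030532); f=(-3.509332, -3.894253) → (-3.991999, -4.276693)
(u(1.46), v(1.46)) ≈ (-3.9920, -4.2767)

-3.9920, -4.2767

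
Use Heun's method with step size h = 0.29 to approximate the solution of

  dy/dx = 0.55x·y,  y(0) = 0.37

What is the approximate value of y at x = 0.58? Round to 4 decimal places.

0.4056

Heun: k1 = f(x_n, y_n); k2 = f(x_n + h, y_n + h·k1); y_{n+1} = y_n + (h/2)·(k1 + k2).
x=0.000000, y=0.370000:
  k1 = f(0.000000, 0.370000) = 0.000000
  k2 = f(0.290000, 0.370000) = 0.059015
  y ← 0.370000 + (0.29/2)·(0.000000 + 0.059015) = 0.378557
x=0.290000, y=0.378557:
  k1 = f(0.290000, 0.378557) = 0.060380
  k2 = f(0.580000, 0.396067) = 0.126345
  y ← 0.378557 + (0.29/2)·(0.060380 + 0.126345) = 0.405632
y(0.58) ≈ 0.4056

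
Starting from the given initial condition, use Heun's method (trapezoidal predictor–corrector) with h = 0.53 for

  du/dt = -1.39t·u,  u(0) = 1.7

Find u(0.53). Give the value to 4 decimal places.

1.3681

Heun: k1 = f(t_n, u_n); k2 = f(t_n + h, u_n + h·k1); u_{n+1} = u_n + (h/2)·(k1 + k2).
t=0.000000, u=1.700000:
  k1 = f(0.000000, 1.700000) = 0.000000
  k2 = f(0.530000, 1.700000) = -1.252390
  u ← 1.700000 + (0.53/2)·(0.000000 + (-1.252390)) = 1.368117
u(0.53) ≈ 1.3681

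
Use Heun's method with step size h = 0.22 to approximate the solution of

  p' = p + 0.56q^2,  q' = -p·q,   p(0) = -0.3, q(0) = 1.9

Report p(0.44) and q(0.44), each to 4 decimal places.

Heun on (p,q): k1 = f(t_n, state_n); k2 = f(t_n + h, state_n + h·k1); state_{n+1} = state_n + (h/2)·(k1 + k2).
0.000000: (-0.300000, 1.900000)
  k1 = (1.721600, 0.570000)
  predictor → (0.078752, 2.025400)
  k2 = (2.376009, -0.159504)
  → (0.150737, 1.945155)
0.220000: (0.150737, 1.945155)
  k1 = (2.269568, -0.293207)
  predictor → (0.650042, 1.880649)
  k2 = (2.630673, -1.222501)
  → (0.689763, 1.778427)
(p(0.44), q(0.44)) ≈ (0.6898, 1.7784)

0.6898, 1.7784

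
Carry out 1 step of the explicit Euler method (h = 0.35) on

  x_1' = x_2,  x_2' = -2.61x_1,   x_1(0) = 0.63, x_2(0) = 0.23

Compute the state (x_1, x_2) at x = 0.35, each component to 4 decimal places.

0.7105, -0.3455

Euler on (x_1,x_2): x_1_{n+1} = x_1_n + h·x_1', x_2_{n+1} = x_2_n + h·x_2'.
0.000000: (0.630000, 0.230000); f=(0.230000, -1.644300) → (0.710500, -0.345505)
(x_1(0.35), x_2(0.35)) ≈ (0.7105, -0.3455)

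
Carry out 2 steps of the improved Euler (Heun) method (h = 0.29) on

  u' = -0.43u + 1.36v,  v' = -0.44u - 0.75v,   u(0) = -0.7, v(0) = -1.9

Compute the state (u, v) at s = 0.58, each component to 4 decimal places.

-1.5090, -0.9719

Heun on (u,v): k1 = f(s_n, state_n); k2 = f(s_n + h, state_n + h·k1); state_{n+1} = state_n + (h/2)·(k1 + k2).
0.000000: (-0.700000, -1.900000)
  k1 = (-2.283000, 1.733000)
  predictor → (-1.362070, -1.397430)
  k2 = (-1.314815, 1.647383)
  → (-1.221683, -1.409844)
0.290000: (-1.221683, -1.409844)
  k1 = (-1.392065, 1.594924)
  predictor → (-1.625382, -0.947316)
  k2 = (-0.589436, 1.425655)
  → (-1.509001, -0.971860)
(u(0.58), v(0.58)) ≈ (-1.5090, -0.9719)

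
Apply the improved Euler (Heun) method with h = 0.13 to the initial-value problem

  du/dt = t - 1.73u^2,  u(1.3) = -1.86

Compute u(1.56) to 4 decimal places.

Heun: k1 = f(t_n, u_n); k2 = f(t_n + h, u_n + h·k1); u_{n+1} = u_n + (h/2)·(k1 + k2).
t=1.300000, u=-1.860000:
  k1 = f(1.300000, -1.860000) = -4.685108
  k2 = f(1.430000, -2.469064) = -9.116560
  u ← -1.860000 + (0.13/2)·(-4.685108 + (-9.116560)) = -2.757108
t=1.430000, u=-2.757108:
  k1 = f(1.430000, -2.757108) = -11.720849
  k2 = f(1.560000, -4.280819) = -30.142958
  u ← -2.757108 + (0.13/2)·(-11.720849 + (-30.142958)) = -5.478256
u(1.56) ≈ -5.4783

-5.4783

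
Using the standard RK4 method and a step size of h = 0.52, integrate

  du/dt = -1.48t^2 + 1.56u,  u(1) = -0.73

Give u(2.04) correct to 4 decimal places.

-11.3576

RK4: k1 = f(t_n, u_n); k2 = f(t_n + h/2, u_n + (h/2)·k1); k3 = f(t_n + h/2, u_n + (h/2)·k2); k4 = f(t_n + h, u_n + h·k3); u_{n+1} = u_n + (h/6)·(k1 + 2k2 + 2k3 + k4).
t=1.000000, u=-0.730000:
  k1 = f(1.000000, -0.730000) = -2.618800
  k2 = f(1.260000, -1.410888) = -4.550633
  k3 = f(1.260000, -1.913165) = -5.334185
  k4 = f(1.520000, -3.503776) = -8.885283
  u ← -0.730000 + (0.52/6)·(k1 + 2k2 + 2k3 + k4) = -3.440389
t=1.520000, u=-3.440389:
  k1 = f(1.520000, -3.440389) = -8.786399
  k2 = f(1.780000, -5.724853) = -13.620002
  k3 = f(1.780000, -6.981590) = -15.580512
  k4 = f(2.040000, -11.542255) = -24.165086
  u ← -3.440389 + (0.52/6)·(k1 + 2k2 + 2k3 + k4) = -11.357607
u(2.04) ≈ -11.3576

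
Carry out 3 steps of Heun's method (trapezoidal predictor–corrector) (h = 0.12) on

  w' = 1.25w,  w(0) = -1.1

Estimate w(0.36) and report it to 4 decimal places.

Heun: k1 = f(x_n, w_n); k2 = f(x_n + h, w_n + h·k1); w_{n+1} = w_n + (h/2)·(k1 + k2).
x=0.000000, w=-1.100000:
  k1 = f(0.000000, -1.100000) = -1.375000
  k2 = f(0.120000, -1.265000) = -1.581250
  w ← -1.100000 + (0.12/2)·(-1.375000 + (-1.581250)) = -1.277375
x=0.120000, w=-1.277375:
  k1 = f(0.120000, -1.277375) = -1.596719
  k2 = f(0.240000, -1.468981) = -1.836227
  w ← -1.277375 + (0.12/2)·(-1.596719 + (-1.836227)) = -1.483352
x=0.240000, w=-1.483352:
  k1 = f(0.240000, -1.483352) = -1.854190
  k2 = f(0.360000, -1.705854) = -2.132318
  w ← -1.483352 + (0.12/2)·(-1.854190 + (-2.132318)) = -1.722542
w(0.36) ≈ -1.7225

-1.7225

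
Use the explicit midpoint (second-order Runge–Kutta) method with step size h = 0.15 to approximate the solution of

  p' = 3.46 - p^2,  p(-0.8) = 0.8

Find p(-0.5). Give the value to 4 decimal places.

Midpoint: k1 = f(t_n, p_n); k2 = f(t_n + h/2, p_n + (h/2)·k1); p_{n+1} = p_n + h·k2.
t=-0.800000, p=0.800000:
  k1 = f(-0.800000, 0.800000) = 2.820000
  k2 = f(-0.725000, 1.011500) = 2.436868
  p ← 0.800000 + 0.15·2.436868 = 1.165530
t=-0.650000, p=1.165530:
  k1 = f(-0.650000, 1.165530) = 2.101539
  k2 = f(-0.575000, 1.323146) = 1.709286
  p ← 1.165530 + 0.15·1.709286 = 1.421923
p(-0.5) ≈ 1.4219

1.4219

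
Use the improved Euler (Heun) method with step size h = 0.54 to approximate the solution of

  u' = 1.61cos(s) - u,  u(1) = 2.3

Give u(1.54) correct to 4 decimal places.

Heun: k1 = f(s_n, u_n); k2 = f(s_n + h, u_n + h·k1); u_{n+1} = u_n + (h/2)·(k1 + k2).
s=1.000000, u=2.300000:
  k1 = f(1.000000, 2.300000) = -1.430113
  k2 = f(1.540000, 1.527739) = -1.478165
  u ← 2.300000 + (0.54/2)·(-1.430113 + (-1.478165)) = 1.514765
u(1.54) ≈ 1.5148

1.5148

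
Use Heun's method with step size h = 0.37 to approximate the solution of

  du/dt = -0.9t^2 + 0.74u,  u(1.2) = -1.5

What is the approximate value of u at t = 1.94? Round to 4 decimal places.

-4.6672

Heun: k1 = f(t_n, u_n); k2 = f(t_n + h, u_n + h·k1); u_{n+1} = u_n + (h/2)·(k1 + k2).
t=1.200000, u=-1.500000:
  k1 = f(1.200000, -1.500000) = -2.406000
  k2 = f(1.570000, -2.390220) = -3.987173
  u ← -1.500000 + (0.37/2)·(-2.406000 + (-3.987173)) = -2.682737
t=1.570000, u=-2.682737:
  k1 = f(1.570000, -2.682737) = -4.203635
  k2 = f(1.940000, -4.238082) = -6.523421
  u ← -2.682737 + (0.37/2)·(-4.203635 + (-6.523421)) = -4.667242
u(1.94) ≈ -4.6672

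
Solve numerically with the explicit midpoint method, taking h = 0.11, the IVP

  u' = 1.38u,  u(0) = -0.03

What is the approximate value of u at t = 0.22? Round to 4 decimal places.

-0.0406

Midpoint: k1 = f(t_n, u_n); k2 = f(t_n + h/2, u_n + (h/2)·k1); u_{n+1} = u_n + h·k2.
t=0.000000, u=-0.030000:
  k1 = f(0.000000, -0.030000) = -0.041400
  k2 = f(0.055000, -0.032277) = -0.044542
  u ← -0.030000 + 0.11·(-0.044542) = -0.034900
t=0.110000, u=-0.034900:
  k1 = f(0.110000, -0.034900) = -0.048162
  k2 = f(0.165000, -0.037549) = -0.051817
  u ← -0.034900 + 0.11·(-0.051817) = -0.040600
u(0.22) ≈ -0.0406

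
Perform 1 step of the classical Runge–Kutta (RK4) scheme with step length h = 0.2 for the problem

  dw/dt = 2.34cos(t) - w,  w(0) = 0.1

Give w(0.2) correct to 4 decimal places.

RK4: k1 = f(t_n, w_n); k2 = f(t_n + h/2, w_n + (h/2)·k1); k3 = f(t_n + h/2, w_n + (h/2)·k2); k4 = f(t_n + h, w_n + h·k3); w_{n+1} = w_n + (h/6)·(k1 + 2k2 + 2k3 + k4).
t=0.000000, w=0.100000:
  k1 = f(0.000000, 0.100000) = 2.240000
  k2 = f(0.100000, 0.324000) = 2.004310
  k3 = f(0.100000, 0.300431) = 2.027879
  k4 = f(0.200000, 0.505576) = 1.787780
  w ← 0.100000 + (0.2/6)·(k1 + 2k2 + 2k3 + k4) = 0.503072
w(0.2) ≈ 0.5031

0.5031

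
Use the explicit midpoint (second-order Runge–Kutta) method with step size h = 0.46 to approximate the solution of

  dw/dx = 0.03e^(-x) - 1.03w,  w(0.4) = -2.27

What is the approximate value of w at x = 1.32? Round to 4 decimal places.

Midpoint: k1 = f(x_n, w_n); k2 = f(x_n + h/2, w_n + (h/2)·k1); w_{n+1} = w_n + h·k2.
x=0.400000, w=-2.270000:
  k1 = f(0.400000, -2.270000) = 2.358210
  k2 = f(0.630000, -1.727612) = 1.795418
  w ← -2.270000 + 0.46·1.795418 = -1.444108
x=0.860000, w=-1.444108:
  k1 = f(0.860000, -1.444108) = 1.500126
  k2 = f(1.090000, -1.099079) = 1.142138
  w ← -1.444108 + 0.46·1.142138 = -0.918724
w(1.32) ≈ -0.9187

-0.9187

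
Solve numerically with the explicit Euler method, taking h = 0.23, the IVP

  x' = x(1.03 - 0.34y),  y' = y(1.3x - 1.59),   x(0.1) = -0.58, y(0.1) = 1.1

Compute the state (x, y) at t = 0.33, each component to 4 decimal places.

-0.6675, 0.5070

Euler on (x,y): x_{n+1} = x_n + h·x', y_{n+1} = y_n + h·y'.
0.100000: (-0.580000, 1.100000); f=(-0.380480, -2.578400) → (-0.667510, 0.506968)
(x(0.33), y(0.33)) ≈ (-0.6675, 0.5070)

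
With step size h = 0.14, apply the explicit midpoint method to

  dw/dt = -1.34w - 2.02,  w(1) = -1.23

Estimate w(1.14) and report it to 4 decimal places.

Midpoint: k1 = f(t_n, w_n); k2 = f(t_n + h/2, w_n + (h/2)·k1); w_{n+1} = w_n + h·k2.
t=1.000000, w=-1.230000:
  k1 = f(1.000000, -1.230000) = -0.371800
  k2 = f(1.070000, -1.256026) = -0.336925
  w ← -1.230000 + 0.14·(-0.336925) = -1.277170
w(1.14) ≈ -1.2772

-1.2772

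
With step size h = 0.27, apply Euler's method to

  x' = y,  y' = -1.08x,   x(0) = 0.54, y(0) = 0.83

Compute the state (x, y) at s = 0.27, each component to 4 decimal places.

Euler on (x,y): x_{n+1} = x_n + h·x', y_{n+1} = y_n + h·y'.
0.000000: (0.540000, 0.830000); f=(0.830000, -0.583200) → (0.764100, 0.672536)
(x(0.27), y(0.27)) ≈ (0.7641, 0.6725)

0.7641, 0.6725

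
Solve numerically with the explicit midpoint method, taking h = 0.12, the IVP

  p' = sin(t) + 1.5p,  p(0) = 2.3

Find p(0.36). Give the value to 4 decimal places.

4.0123

Midpoint: k1 = f(t_n, p_n); k2 = f(t_n + h/2, p_n + (h/2)·k1); p_{n+1} = p_n + h·k2.
t=0.000000, p=2.300000:
  k1 = f(0.000000, 2.300000) = 3.450000
  k2 = f(0.060000, 2.507000) = 3.820464
  p ← 2.300000 + 0.12·3.820464 = 2.758456
t=0.120000, p=2.758456:
  k1 = f(0.120000, 2.758456) = 4.257396
  k2 = f(0.180000, 3.013899) = 4.699879
  p ← 2.758456 + 0.12·4.699879 = 3.322441
t=0.240000, p=3.322441:
  k1 = f(0.240000, 3.322441) = 5.221364
  k2 = f(0.300000, 3.635723) = 5.749105
  p ← 3.322441 + 0.12·5.749105 = 4.012334
p(0.36) ≈ 4.0123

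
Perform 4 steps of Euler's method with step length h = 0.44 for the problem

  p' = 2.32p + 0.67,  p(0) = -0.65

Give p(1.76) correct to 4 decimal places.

-6.3123

Euler: p_{n+1} = p_n + h·f(x_n, p_n).
x=0.000000, p=-0.650000: f=-0.838000 → p ← -0.650000 + 0.44·(-0.838000) = -1.018720
x=0.440000, p=-1.018720: f=-1.693430 → p ← -1.018720 + 0.44·(-1.693430) = -1.763829
x=0.880000, p=-1.763829: f=-3.422084 → p ← -1.763829 + 0.44·(-3.422084) = -3.269546
x=1.320000, p=-3.269546: f=-6.915348 → p ← -3.269546 + 0.44·(-6.915348) = -6.312299
p(1.76) ≈ -6.3123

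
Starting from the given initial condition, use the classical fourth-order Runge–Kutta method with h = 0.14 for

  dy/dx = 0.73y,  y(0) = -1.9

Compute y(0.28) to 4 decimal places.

RK4: k1 = f(x_n, y_n); k2 = f(x_n + h/2, y_n + (h/2)·k1); k3 = f(x_n + h/2, y_n + (h/2)·k2); k4 = f(x_n + h, y_n + h·k3); y_{n+1} = y_n + (h/6)·(k1 + 2k2 + 2k3 + k4).
x=0.000000, y=-1.900000:
  k1 = f(0.000000, -1.900000) = -1.387000
  k2 = f(0.070000, -1.997090) = -1.457876
  k3 = f(0.070000, -2.002051) = -1.461497
  k4 = f(0.140000, -2.104610) = -1.536365
  y ← -1.900000 + (0.14/6)·(k1 + 2k2 + 2k3 + k4) = -2.104449
x=0.140000, y=-2.104449:
  k1 = f(0.140000, -2.104449) = -1.536248
  k2 = f(0.210000, -2.211987) = -1.614750
  k3 = f(0.210000, -2.217482) = -1.618762
  k4 = f(0.280000, -2.331076) = -1.701685
  y ← -2.104449 + (0.14/6)·(k1 + 2k2 + 2k3 + k4) = -2.330898
y(0.28) ≈ -2.3309

-2.3309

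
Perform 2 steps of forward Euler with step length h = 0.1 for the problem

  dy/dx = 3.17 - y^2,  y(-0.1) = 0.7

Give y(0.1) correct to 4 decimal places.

1.1913

Euler: y_{n+1} = y_n + h·f(x_n, y_n).
x=-0.100000, y=0.700000: f=2.680000 → y ← 0.700000 + 0.1·2.680000 = 0.968000
x=0.000000, y=0.968000: f=2.232976 → y ← 0.968000 + 0.1·2.232976 = 1.191298
y(0.1) ≈ 1.1913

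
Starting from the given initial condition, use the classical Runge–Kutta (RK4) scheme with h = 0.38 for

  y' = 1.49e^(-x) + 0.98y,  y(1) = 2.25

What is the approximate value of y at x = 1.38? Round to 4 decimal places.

3.4775

RK4: k1 = f(x_n, y_n); k2 = f(x_n + h/2, y_n + (h/2)·k1); k3 = f(x_n + h/2, y_n + (h/2)·k2); k4 = f(x_n + h, y_n + h·k3); y_{n+1} = y_n + (h/6)·(k1 + 2k2 + 2k3 + k4).
x=1.000000, y=2.250000:
  k1 = f(1.000000, 2.250000) = 2.753140
  k2 = f(1.190000, 2.773097) = 3.170924
  k3 = f(1.190000, 2.852476) = 3.248716
  k4 = f(1.380000, 3.484512) = 3.789674
  y ← 2.250000 + (0.38/6)·(k1 + 2k2 + 2k3 + k4) = 3.477533
y(1.38) ≈ 3.4775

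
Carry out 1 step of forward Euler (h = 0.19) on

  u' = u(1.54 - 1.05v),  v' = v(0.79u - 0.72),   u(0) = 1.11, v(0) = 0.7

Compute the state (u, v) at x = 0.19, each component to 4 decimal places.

1.2798, 0.7209

Euler on (u,v): u_{n+1} = u_n + h·u', v_{n+1} = v_n + h·v'.
0.000000: (1.110000, 0.700000); f=(0.893550, 0.109830) → (1.279775, 0.720868)
(u(0.19), v(0.19)) ≈ (1.2798, 0.7209)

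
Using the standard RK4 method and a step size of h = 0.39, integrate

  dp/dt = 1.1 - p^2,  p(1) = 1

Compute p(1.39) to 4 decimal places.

RK4: k1 = f(t_n, p_n); k2 = f(t_n + h/2, p_n + (h/2)·k1); k3 = f(t_n + h/2, p_n + (h/2)·k2); k4 = f(t_n + h, p_n + h·k3); p_{n+1} = p_n + (h/6)·(k1 + 2k2 + 2k3 + k4).
t=1.000000, p=1.000000:
  k1 = f(1.000000, 1.000000) = 0.100000
  k2 = f(1.195000, 1.019500) = 0.060620
  k3 = f(1.195000, 1.011821) = 0.076219
  k4 = f(1.390000, 1.029725) = 0.039666
  p ← 1.000000 + (0.39/6)·(k1 + 2k2 + 2k3 + k4) = 1.026867
p(1.39) ≈ 1.0269

1.0269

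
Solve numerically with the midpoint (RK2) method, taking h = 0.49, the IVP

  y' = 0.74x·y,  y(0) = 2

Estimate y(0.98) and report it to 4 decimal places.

Midpoint: k1 = f(x_n, y_n); k2 = f(x_n + h/2, y_n + (h/2)·k1); y_{n+1} = y_n + h·k2.
x=0.000000, y=2.000000:
  k1 = f(0.000000, 2.000000) = 0.000000
  k2 = f(0.245000, 2.000000) = 0.362600
  y ← 2.000000 + 0.49·0.362600 = 2.177674
x=0.490000, y=2.177674:
  k1 = f(0.490000, 2.177674) = 0.789625
  k2 = f(0.735000, 2.371132) = 1.289659
  y ← 2.177674 + 0.49·1.289659 = 2.809607
y(0.98) ≈ 2.8096

2.8096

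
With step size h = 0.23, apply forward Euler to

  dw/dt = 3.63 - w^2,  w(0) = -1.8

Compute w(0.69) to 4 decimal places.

-1.2646

Euler: w_{n+1} = w_n + h·f(t_n, w_n).
t=0.000000, w=-1.800000: f=0.390000 → w ← -1.800000 + 0.23·0.390000 = -1.710300
t=0.230000, w=-1.710300: f=0.704874 → w ← -1.710300 + 0.23·0.704874 = -1.548179
t=0.460000, w=-1.548179: f=1.233142 → w ← -1.548179 + 0.23·1.233142 = -1.264556
w(0.69) ≈ -1.2646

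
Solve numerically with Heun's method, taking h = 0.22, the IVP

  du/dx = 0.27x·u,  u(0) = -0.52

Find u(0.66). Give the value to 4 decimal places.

Heun: k1 = f(x_n, u_n); k2 = f(x_n + h, u_n + h·k1); u_{n+1} = u_n + (h/2)·(k1 + k2).
x=0.000000, u=-0.520000:
  k1 = f(0.000000, -0.520000) = 0.000000
  k2 = f(0.220000, -0.520000) = -0.030888
  u ← -0.520000 + (0.22/2)·(0.000000 + (-0.030888)) = -0.523398
x=0.220000, u=-0.523398:
  k1 = f(0.220000, -0.523398) = -0.031090
  k2 = f(0.440000, -0.530237) = -0.062992
  u ← -0.523398 + (0.22/2)·(-0.031090 + (-0.062992)) = -0.533747
x=0.440000, u=-0.533747:
  k1 = f(0.440000, -0.533747) = -0.063409
  k2 = f(0.660000, -0.547697) = -0.097600
  u ← -0.533747 + (0.22/2)·(-0.063409 + (-0.097600)) = -0.551458
u(0.66) ≈ -0.5515

-0.5515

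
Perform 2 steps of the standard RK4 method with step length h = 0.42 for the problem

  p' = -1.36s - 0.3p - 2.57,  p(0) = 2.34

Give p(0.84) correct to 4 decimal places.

-0.5314

RK4: k1 = f(s_n, p_n); k2 = f(s_n + h/2, p_n + (h/2)·k1); k3 = f(s_n + h/2, p_n + (h/2)·k2); k4 = f(s_n + h, p_n + h·k3); p_{n+1} = p_n + (h/6)·(k1 + 2k2 + 2k3 + k4).
s=0.000000, p=2.340000:
  k1 = f(0.000000, 2.340000) = -3.272000
  k2 = f(0.210000, 1.652880) = -3.351464
  k3 = f(0.210000, 1.636193) = -3.346458
  k4 = f(0.420000, 0.934488) = -3.421546
  p ← 2.340000 + (0.42/6)·(k1 + 2k2 + 2k3 + k4) = 0.933743
s=0.420000, p=0.933743:
  k1 = f(0.420000, 0.933743) = -3.421323
  k2 = f(0.630000, 0.215265) = -3.491379
  k3 = f(0.630000, 0.200553) = -3.486966
  k4 = f(0.840000, -0.530783) = -3.553165
  p ← 0.933743 + (0.42/6)·(k1 + 2k2 + 2k3 + k4) = -0.531440
p(0.84) ≈ -0.5314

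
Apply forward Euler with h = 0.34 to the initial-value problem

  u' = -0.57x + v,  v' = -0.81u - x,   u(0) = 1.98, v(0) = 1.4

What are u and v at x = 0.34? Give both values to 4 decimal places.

Euler on (u,v): u_{n+1} = u_n + h·u', v_{n+1} = v_n + h·v'.
0.000000: (1.980000, 1.400000); f=(1.400000, -1.603800) → (2.456000, 0.854708)
(u(0.34), v(0.34)) ≈ (2.4560, 0.8547)

2.4560, 0.8547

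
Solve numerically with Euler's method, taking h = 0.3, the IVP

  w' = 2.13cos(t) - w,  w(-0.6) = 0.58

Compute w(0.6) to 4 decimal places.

Euler: w_{n+1} = w_n + h·f(t_n, w_n).
t=-0.600000, w=0.580000: f=1.177965 → w ← 0.580000 + 0.3·1.177965 = 0.933389
t=-0.300000, w=0.933389: f=1.101477 → w ← 0.933389 + 0.3·1.101477 = 1.263833
t=0.000000, w=1.263833: f=0.866167 → w ← 1.263833 + 0.3·0.866167 = 1.523683
t=0.300000, w=1.523683: f=0.511184 → w ← 1.523683 + 0.3·0.511184 = 1.677038
w(0.6) ≈ 1.6770

1.6770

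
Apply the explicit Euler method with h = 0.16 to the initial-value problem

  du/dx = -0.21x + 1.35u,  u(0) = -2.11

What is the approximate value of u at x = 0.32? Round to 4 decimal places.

Euler: u_{n+1} = u_n + h·f(x_n, u_n).
x=0.000000, u=-2.110000: f=-2.848500 → u ← -2.110000 + 0.16·(-2.848500) = -2.565760
x=0.160000, u=-2.565760: f=-3.497376 → u ← -2.565760 + 0.16·(-3.497376) = -3.125340
u(0.32) ≈ -3.1253

-3.1253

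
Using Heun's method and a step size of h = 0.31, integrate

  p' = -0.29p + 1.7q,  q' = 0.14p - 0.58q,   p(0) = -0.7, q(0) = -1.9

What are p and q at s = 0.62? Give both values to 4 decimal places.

Heun on (p,q): k1 = f(s_n, state_n); k2 = f(s_n + h, state_n + h·k1); state_{n+1} = state_n + (h/2)·(k1 + k2).
0.000000: (-0.700000, -1.900000)
  k1 = (-3.027000, 1.004000)
  predictor → (-1.638370, -1.588760)
  k2 = (-2.225765, 0.692109)
  → (-1.514179, -1.637103)
0.310000: (-1.514179, -1.637103)
  k1 = (-2.343964, 0.737535)
  predictor → (-2.240807, -1.408467)
  k2 = (-1.744560, 0.503198)
  → (-2.147900, -1.444790)
(p(0.62), q(0.62)) ≈ (-2.1479, -1.4448)

-2.1479, -1.4448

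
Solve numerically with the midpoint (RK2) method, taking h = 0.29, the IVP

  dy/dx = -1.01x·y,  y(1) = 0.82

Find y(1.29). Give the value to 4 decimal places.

0.5853

Midpoint: k1 = f(x_n, y_n); k2 = f(x_n + h/2, y_n + (h/2)·k1); y_{n+1} = y_n + h·k2.
x=1.000000, y=0.820000:
  k1 = f(1.000000, 0.820000) = -0.828200
  k2 = f(1.145000, 0.699911) = -0.809412
  y ← 0.820000 + 0.29·(-0.809412) = 0.585270
y(1.29) ≈ 0.5853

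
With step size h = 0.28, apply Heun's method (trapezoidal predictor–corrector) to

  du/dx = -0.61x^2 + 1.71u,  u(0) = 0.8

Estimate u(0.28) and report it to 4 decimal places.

Heun: k1 = f(x_n, u_n); k2 = f(x_n + h, u_n + h·k1); u_{n+1} = u_n + (h/2)·(k1 + k2).
x=0.000000, u=0.800000:
  k1 = f(0.000000, 0.800000) = 1.368000
  k2 = f(0.280000, 1.183040) = 1.975174
  u ← 0.800000 + (0.28/2)·(1.368000 + 1.975174) = 1.268044
u(0.28) ≈ 1.2680

1.2680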